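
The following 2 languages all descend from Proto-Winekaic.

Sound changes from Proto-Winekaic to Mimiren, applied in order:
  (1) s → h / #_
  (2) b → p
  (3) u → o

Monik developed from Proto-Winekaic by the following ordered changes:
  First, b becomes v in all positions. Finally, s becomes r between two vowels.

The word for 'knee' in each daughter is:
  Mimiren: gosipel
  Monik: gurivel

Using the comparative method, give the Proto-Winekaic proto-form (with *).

*gusibel

Position 3: Mimiren has s, Monik has r. Mimiren preserves s here (none of its changes turn any other segment into s), so the proto-segment is *s.
Position 2: Mimiren has o, Monik has u. Monik preserves u here (none of its changes turn any other segment into u), so the proto-segment is *u.
Continuing position by position gives *gusibel; check it forward:
Mimiren: *gusibel > gusipel > gosipel  (by unconditioned shift, vowel merger)
Monik: *gusibel
  gusibel → gusivel   [unconditioned shift]
  gusivel → gurivel   [rhotacism]
  giving Monik gurivel.
*gusibel is the unique common source.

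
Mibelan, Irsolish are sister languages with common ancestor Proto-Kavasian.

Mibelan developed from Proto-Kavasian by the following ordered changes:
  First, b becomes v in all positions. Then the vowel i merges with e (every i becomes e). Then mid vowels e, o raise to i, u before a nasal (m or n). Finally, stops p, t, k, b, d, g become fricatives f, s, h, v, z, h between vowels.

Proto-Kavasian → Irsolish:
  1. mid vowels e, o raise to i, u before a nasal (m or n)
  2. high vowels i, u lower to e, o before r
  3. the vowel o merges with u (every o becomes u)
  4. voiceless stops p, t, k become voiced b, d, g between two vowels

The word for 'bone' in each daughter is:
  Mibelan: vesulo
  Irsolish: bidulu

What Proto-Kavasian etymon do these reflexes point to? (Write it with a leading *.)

*bitulo

Position 6: Mibelan has o, Irsolish has u. Mibelan preserves o here (none of its changes turn any other segment into o), so the proto-segment is *o.
Position 3: Mibelan has s, Irsolish has d. Taking the neighbouring segments as reconstructed: Mibelan s could go back to *t or *s; Irsolish d could go back to *t or *d — the one source consistent with every daughter is *t.
Position 2: Mibelan has e, Irsolish has i. Taking the neighbouring segments as reconstructed: Mibelan e could go back to *e or *i; Irsolish i can only go back to *i — the one source consistent with every daughter is *i.
Verify the candidate proto-form against each daughter:
Mibelan: start from *bitulo.
  rule 1 (unconditioned shift): bitulo → vitulo
  rule 2 (vowel merger): vitulo → vetulo
  rule 3: no change — vetulo
  rule 4 (intervocalic lenition): vetulo → vesulo
  ⇒ Mibelan vesulo
Irsolish: start from *bitulo.
  rule 1: no change — bitulo
  rule 2: no change — bitulo
  rule 3 (vowel merger): bitulo → bitulu
  rule 4 (intervocalic voicing): bitulu → bidulu
  ⇒ Irsolish bidulu
No other proto-form is consistent with every reflex, so the reconstruction is *bitulo.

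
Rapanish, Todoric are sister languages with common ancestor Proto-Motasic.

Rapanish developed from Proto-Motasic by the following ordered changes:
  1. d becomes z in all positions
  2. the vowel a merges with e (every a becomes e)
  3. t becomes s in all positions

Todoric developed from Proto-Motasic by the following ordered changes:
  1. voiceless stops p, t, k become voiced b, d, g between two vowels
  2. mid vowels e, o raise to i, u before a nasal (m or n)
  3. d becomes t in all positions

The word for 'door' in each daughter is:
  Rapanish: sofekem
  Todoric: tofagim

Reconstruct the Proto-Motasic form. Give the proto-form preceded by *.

Position 4: Rapanish has e, Todoric has a. Todoric preserves a here (none of its changes turn any other segment into a), so the proto-segment is *a.
Position 5: Rapanish has k, Todoric has g. Rapanish preserves k here (none of its changes turn any other segment into k), so the proto-segment is *k.
Position 6: Rapanish has e, Todoric has i. Taking the neighbouring segments as reconstructed: Rapanish e could go back to *a or *e; Todoric i could go back to *e or *i — the one source consistent with every daughter is *e.
Verify the candidate proto-form against each daughter:
Rapanish: *tofakem > tofekem > sofekem  (by vowel merger, unconditioned shift)
Todoric: *tofakem
  tofakem → tofagem   [intervocalic voicing]
  tofagem → tofagim   [pre-nasal raising]
  tofagim (rule 3 does not apply)
  giving Todoric tofagim.
*tofakem is the unique common source.

*tofakem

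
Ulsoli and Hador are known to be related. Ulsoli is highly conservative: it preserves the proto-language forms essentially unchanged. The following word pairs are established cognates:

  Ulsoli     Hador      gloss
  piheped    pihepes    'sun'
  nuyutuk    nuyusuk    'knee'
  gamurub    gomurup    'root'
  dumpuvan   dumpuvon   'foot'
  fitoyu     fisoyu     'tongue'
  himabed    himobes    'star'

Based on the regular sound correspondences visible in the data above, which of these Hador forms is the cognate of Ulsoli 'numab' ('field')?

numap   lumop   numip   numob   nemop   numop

numop

himabed ~ himobes — Ulsoli a corresponds to Hador o after a consonant, before a labial obstruent.
gamurub ~ gomurup — Ulsoli b corresponds to Hador p word-finally.
Applying these to Ulsoli 'numab':
  numab → numob   (a→o after a consonant, before a labial obstruent)
  numob → numop   (b→p word-finally)
So the Hador cognate is 'numop'.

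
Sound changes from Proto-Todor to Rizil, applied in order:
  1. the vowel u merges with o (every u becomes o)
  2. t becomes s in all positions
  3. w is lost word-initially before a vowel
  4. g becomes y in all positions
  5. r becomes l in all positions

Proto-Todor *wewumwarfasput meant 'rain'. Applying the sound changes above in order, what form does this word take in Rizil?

ewomwalfaspos

Rizil: *wewumwarfasput > wewomwarfaspot > wewomwarfaspos > ewomwarfaspos > ewomwalfaspos  (by vowel merger, unconditioned shift, glide loss, unconditioned shift)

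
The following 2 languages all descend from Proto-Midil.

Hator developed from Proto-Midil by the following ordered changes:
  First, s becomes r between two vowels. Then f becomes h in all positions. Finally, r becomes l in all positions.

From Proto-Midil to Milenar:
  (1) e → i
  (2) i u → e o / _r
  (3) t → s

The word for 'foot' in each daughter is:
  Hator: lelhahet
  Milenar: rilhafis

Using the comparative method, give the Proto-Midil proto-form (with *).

*relhafet

Position 6: Hator has h, Milenar has f. Milenar preserves f here (none of its changes turn any other segment into f), so the proto-segment is *f.
Position 1: Hator has l, Milenar has r. Milenar preserves r here (none of its changes turn any other segment into r), so the proto-segment is *r.
Position 8: Hator has t, Milenar has s. Hator preserves t here (none of its changes turn any other segment into t), so the proto-segment is *t.
Verify the candidate proto-form against each daughter:
Hator: start from *relhafet.
  rule 1: no change — relhafet
  rule 2 (unconditioned shift): relhafet → relhahet
  rule 3 (unconditioned shift): relhahet → lelhahet
  ⇒ Hator lelhahet
Milenar: *relhafet
  relhafet → rilhafit   [vowel merger]
  rilhafit (rule 2 does not apply)
  rilhafit → rilhafis   [unconditioned shift]
  giving Milenar rilhafis.
*relhafet is the unique common source.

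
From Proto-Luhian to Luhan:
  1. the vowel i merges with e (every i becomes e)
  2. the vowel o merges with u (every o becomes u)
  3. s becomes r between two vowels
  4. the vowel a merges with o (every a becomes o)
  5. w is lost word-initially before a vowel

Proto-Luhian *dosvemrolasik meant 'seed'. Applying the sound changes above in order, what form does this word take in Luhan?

Luhan: *dosvemrolasik > dosvemrolasek > dusvemrulasek > dusvemrularek > dusvemrulorek  (by vowel merger, vowel merger, rhotacism, vowel merger)

dusvemrulorek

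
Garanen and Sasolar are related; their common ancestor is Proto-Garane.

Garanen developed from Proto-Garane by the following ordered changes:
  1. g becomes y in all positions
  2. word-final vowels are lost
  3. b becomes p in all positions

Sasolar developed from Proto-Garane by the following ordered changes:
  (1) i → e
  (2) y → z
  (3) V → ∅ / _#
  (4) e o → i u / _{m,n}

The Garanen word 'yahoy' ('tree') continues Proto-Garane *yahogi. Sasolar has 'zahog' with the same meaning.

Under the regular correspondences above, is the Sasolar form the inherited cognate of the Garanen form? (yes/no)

Derive the expected Sasolar reflex of *yahogi:
Sasolar: *yahogi > yahoge > zahoge > zahog  (by vowel merger, unconditioned shift, apocope)
Sasolar 'zahog' matches the regular reflex exactly, so the pair is cognate.

yes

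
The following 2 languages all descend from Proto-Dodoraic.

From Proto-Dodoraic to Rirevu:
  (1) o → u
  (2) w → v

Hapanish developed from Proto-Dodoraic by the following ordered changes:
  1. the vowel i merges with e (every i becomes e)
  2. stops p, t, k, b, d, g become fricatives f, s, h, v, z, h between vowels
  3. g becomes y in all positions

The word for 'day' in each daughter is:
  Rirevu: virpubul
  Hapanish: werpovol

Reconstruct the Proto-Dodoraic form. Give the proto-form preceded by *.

Position 5: Rirevu has u, Hapanish has o. Hapanish preserves o here (none of its changes turn any other segment into o), so the proto-segment is *o.
Position 1: Rirevu has v, Hapanish has w. Hapanish preserves w here (none of its changes turn any other segment into w), so the proto-segment is *w.
Continuing position by position gives *wirpobol; check it forward:
Rirevu: *wirpobol
  wirpobol → wirpubul   [vowel merger]
  wirpubul → virpubul   [unconditioned shift]
  giving Rirevu virpubul.
Hapanish: *wirpobol > werpobol > werpovol  (by vowel merger, intervocalic lenition)
No other proto-form is consistent with every reflex, so the reconstruction is *wirpobol.

*wirpobol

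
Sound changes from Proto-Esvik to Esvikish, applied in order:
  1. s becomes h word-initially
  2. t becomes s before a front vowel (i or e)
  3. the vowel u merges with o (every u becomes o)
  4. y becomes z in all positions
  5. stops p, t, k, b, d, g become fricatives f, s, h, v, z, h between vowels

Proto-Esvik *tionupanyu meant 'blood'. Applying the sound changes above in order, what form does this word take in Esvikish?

Esvikish: *tionupanyu > sionupanyu > sionopanyo > sionopanzo > sionofanzo  (by palatalisation, vowel merger, unconditioned shift, intervocalic lenition)

sionofanzo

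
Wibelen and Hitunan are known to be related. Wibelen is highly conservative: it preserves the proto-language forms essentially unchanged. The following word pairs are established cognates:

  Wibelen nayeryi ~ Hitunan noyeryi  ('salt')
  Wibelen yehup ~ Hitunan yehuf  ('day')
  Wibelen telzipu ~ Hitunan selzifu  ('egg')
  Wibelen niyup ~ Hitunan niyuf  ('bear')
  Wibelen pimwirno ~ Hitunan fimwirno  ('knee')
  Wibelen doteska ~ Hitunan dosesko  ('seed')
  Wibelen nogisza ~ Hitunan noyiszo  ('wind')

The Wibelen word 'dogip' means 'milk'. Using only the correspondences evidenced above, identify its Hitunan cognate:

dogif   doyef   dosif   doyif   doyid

doyif

nogisza ~ noyiszo — Wibelen g corresponds to Hitunan y between vowels (before a front vowel).
yehup ~ yehuf, niyup ~ niyuf — Wibelen p corresponds to Hitunan f word-finally.
Applying these to Wibelen 'dogip':
  dogip → doyip   (g→y between vowels (before a front vowel))
  doyip → doyif   (p→f word-finally)
So the Hitunan cognate is 'doyif'.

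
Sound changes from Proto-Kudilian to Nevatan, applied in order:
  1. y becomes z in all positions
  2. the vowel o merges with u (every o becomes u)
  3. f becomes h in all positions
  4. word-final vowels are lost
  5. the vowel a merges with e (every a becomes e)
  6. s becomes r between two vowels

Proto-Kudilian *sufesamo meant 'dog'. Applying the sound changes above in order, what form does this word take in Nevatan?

suherem

Nevatan: start from *sufesamo.
  rule 1: no change — sufesamo
  rule 2 (vowel merger): sufesamo → sufesamu
  rule 3 (unconditioned shift): sufesamu → suhesamu
  rule 4 (apocope): suhesamu → suhesam
  rule 5 (vowel merger): suhesam → suhesem
  rule 6 (rhotacism): suhesem → suherem
  ⇒ Nevatan suherem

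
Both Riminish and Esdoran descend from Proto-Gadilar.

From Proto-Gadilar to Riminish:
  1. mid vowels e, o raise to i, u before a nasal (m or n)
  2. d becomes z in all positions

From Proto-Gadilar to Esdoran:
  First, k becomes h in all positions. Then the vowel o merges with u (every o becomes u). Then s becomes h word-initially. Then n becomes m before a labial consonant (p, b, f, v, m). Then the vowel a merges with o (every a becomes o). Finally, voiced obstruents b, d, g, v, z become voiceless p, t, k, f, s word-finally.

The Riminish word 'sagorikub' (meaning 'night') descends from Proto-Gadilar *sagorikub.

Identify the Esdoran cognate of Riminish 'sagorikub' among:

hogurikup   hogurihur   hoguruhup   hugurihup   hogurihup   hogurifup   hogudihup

hogurihup

Esdoran: *sagorikub
  sagorikub → sagorihub   [unconditioned shift]
  sagorihub → sagurihub   [vowel merger]
  sagurihub → hagurihub   [debuccalisation]
  hagurihub (rule 4 does not apply)
  hagurihub → hogurihub   [vowel merger]
  hogurihub → hogurihup   [final devoicing]
  giving Esdoran hogurihup.
Only 'hogurihup' matches the regular Esdoran development of *sagorikub.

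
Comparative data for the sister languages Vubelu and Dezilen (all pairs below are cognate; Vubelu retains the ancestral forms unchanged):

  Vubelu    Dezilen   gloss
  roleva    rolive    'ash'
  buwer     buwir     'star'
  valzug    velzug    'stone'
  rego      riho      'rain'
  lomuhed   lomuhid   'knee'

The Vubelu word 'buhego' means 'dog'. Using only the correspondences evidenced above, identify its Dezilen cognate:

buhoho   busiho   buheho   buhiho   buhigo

rego ~ riho, lomuhed ~ lomuhid — Vubelu e corresponds to Dezilen i after a consonant, before a consonant other than r, m, n, p, b, f, v.
rego ~ riho — Vubelu g corresponds to Dezilen h between vowels (before a back vowel).
Applying these to Vubelu 'buhego':
  buhego → buhigo   (e→i after a consonant, before a consonant other than r, m, n, p, b, f, v)
  buhigo → buhiho   (g→h between vowels (before a back vowel))
So the Dezilen cognate is 'buhiho'.

buhiho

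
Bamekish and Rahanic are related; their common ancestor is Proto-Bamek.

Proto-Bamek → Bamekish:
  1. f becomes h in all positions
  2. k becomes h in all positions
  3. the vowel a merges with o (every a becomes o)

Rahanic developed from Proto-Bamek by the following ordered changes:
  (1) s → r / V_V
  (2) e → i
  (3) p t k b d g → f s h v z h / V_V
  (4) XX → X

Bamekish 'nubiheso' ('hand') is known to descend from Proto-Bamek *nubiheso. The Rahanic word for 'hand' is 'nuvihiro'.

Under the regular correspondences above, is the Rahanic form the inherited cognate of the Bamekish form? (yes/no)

Derive the expected Rahanic reflex of *nubiheso:
Rahanic: *nubiheso
  nubiheso → nubihero   [rhotacism]
  nubihero → nubihiro   [vowel merger]
  nubihiro → nuvihiro   [intervocalic lenition]
  nuvihiro (rule 4 does not apply)
  giving Rahanic nuvihiro.
Rahanic 'nuvihiro' matches the regular reflex exactly, so the pair is cognate.

yes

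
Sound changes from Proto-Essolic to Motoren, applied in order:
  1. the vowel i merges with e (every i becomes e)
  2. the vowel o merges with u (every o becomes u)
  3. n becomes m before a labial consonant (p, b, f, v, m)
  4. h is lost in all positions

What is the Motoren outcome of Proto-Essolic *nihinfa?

Motoren: *nihinfa > nehenfa > nehemfa > neemfa  (by vowel merger, nasal place assimilation, h-loss)

neemfa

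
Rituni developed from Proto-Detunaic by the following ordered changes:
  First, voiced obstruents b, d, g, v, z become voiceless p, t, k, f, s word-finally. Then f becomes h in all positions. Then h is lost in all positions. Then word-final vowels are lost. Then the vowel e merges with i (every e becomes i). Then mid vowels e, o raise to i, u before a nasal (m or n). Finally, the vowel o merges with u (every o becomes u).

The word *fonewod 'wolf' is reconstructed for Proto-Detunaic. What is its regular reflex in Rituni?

uniwut

Rituni: *fonewod > fonewot > honewot > onewot > oniwot > uniwot > uniwut  (by final devoicing, unconditioned shift, h-loss, vowel merger, pre-nasal raising, vowel merger)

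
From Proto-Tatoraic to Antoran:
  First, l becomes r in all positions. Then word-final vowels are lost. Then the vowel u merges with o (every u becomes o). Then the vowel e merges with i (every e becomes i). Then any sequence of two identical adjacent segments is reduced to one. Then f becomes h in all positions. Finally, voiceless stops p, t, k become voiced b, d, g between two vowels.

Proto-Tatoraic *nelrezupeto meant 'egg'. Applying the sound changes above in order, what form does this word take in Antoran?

nirizobit

Antoran: start from *nelrezupeto.
  rule 1 (unconditioned shift): nelrezupeto → nerrezupeto
  rule 2 (apocope): nerrezupeto → nerrezupet
  rule 3 (vowel merger): nerrezupet → nerrezopet
  rule 4 (vowel merger): nerrezopet → nirrizopit
  rule 5 (degemination): nirrizopit → nirizopit
  rule 6: no change — nirizopit
  rule 7 (intervocalic voicing): nirizopit → nirizobit
  ⇒ Antoran nirizobit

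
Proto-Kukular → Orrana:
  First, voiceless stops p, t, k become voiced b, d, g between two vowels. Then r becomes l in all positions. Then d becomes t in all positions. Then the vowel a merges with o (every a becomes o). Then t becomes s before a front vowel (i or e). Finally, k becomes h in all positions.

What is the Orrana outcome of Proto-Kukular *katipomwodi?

Orrana: *katipomwodi > kadibomwodi > katibomwoti > kotibomwoti > kosibomwosi > hosibomwosi  (by intervocalic voicing, unconditioned shift, vowel merger, palatalisation, unconditioned shift)

hosibomwosi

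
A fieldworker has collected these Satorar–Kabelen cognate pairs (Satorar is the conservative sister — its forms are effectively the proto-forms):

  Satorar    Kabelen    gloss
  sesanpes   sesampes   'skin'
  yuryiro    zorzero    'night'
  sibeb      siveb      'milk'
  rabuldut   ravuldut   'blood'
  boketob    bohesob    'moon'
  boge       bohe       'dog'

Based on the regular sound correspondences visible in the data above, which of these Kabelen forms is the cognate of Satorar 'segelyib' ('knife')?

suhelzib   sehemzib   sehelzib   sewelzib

boge ~ bohe — Satorar g corresponds to Kabelen h between vowels (before a front vowel).
yuryiro ~ zorzero — Satorar y corresponds to Kabelen z after a consonant, before a front vowel.
Applying these to Satorar 'segelyib':
  segelyib → sehelyib   (g→h between vowels (before a front vowel))
  sehelyib → sehelzib   (y→z after a consonant, before a front vowel)
So the Kabelen cognate is 'sehelzib'.

sehelzib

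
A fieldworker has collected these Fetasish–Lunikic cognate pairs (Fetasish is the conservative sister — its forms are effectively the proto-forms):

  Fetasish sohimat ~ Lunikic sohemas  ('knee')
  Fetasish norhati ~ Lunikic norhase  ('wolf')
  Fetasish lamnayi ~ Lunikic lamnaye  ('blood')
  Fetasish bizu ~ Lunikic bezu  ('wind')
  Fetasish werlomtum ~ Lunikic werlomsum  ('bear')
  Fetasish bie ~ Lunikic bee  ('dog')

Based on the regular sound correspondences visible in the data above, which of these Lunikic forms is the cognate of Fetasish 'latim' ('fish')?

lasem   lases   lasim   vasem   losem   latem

norhati ~ norhase — Fetasish t corresponds to Lunikic s between vowels (before a front vowel).
sohimat ~ sohemas — Fetasish i corresponds to Lunikic e after a consonant, before a nasal.
Applying these to Fetasish 'latim':
  latim → lasim   (t→s between vowels (before a front vowel))
  lasim → lasem   (i→e after a consonant, before a nasal)
So the Lunikic cognate is 'lasem'.

lasem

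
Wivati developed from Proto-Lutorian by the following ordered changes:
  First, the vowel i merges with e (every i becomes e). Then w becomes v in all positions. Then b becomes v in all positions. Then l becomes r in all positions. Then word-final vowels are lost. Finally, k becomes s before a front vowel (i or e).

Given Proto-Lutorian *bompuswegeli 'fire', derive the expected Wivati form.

Wivati: start from *bompuswegeli.
  rule 1 (vowel merger): bompuswegeli → bompuswegele
  rule 2 (unconditioned shift): bompuswegele → bompusvegele
  rule 3 (unconditioned shift): bompusvegele → vompusvegele
  rule 4 (unconditioned shift): vompusvegele → vompusvegere
  rule 5 (apocope): vompusvegere → vompusveger
  rule 6: no change — vompusveger
  ⇒ Wivati vompusveger

vompusveger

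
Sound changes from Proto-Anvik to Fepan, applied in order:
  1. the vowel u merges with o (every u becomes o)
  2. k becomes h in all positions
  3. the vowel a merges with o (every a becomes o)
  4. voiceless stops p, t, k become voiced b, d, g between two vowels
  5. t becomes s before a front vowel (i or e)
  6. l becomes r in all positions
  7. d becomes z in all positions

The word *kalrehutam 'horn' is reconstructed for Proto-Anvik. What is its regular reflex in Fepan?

Fepan: *kalrehutam
  kalrehutam → kalrehotam   [vowel merger]
  kalrehotam → halrehotam   [unconditioned shift]
  halrehotam → holrehotom   [vowel merger]
  holrehotom → holrehodom   [intervocalic voicing]
  holrehodom (rule 5 does not apply)
  holrehodom → horrehodom   [unconditioned shift]
  horrehodom → horrehozom   [unconditioned shift]
  giving Fepan horrehozom.

horrehozom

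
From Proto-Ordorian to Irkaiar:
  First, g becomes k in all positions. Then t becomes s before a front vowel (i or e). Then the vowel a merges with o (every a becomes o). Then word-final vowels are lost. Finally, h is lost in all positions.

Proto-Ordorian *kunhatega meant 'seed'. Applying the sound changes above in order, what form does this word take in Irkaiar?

Irkaiar: *kunhatega > kunhateka > kunhaseka > kunhoseko > kunhosek > kunosek  (by unconditioned shift, palatalisation, vowel merger, apocope, h-loss)

kunosek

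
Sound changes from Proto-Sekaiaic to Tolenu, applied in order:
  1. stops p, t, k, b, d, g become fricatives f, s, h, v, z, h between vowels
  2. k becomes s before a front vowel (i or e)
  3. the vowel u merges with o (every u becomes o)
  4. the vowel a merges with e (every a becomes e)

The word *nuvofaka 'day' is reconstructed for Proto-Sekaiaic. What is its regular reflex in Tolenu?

novofehe

Tolenu: *nuvofaka > nuvofaha > novofaha > novofehe  (by intervocalic lenition, vowel merger, vowel merger)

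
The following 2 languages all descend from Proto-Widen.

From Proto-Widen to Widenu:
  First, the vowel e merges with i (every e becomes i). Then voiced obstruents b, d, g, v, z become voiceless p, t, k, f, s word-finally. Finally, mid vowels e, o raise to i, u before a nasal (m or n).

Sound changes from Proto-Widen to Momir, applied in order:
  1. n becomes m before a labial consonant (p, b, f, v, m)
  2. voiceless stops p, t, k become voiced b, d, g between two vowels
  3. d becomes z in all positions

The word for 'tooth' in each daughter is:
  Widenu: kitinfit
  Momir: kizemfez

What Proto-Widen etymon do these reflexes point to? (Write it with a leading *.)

Position 8: Widenu has t, Momir has z. Taking the neighbouring segments as reconstructed: Widenu t could go back to *t or *d; Momir z could go back to *d or *z — the one source consistent with every daughter is *d.
Position 5: Widenu has n, Momir has m. Widenu preserves n here (none of its changes turn any other segment into n), so the proto-segment is *n.
Position 3: Widenu has t, Momir has z. Taking the neighbouring segments as reconstructed: Widenu t can only go back to *t; Momir z could go back to *t or *d or *z — the one source consistent with every daughter is *t.
Continuing position by position gives *kitenfed; check it forward:
Widenu: start from *kitenfed.
  rule 1 (vowel merger): kitenfed → kitinfid
  rule 2 (final devoicing): kitinfid → kitinfit
  rule 3: no change — kitinfit
  ⇒ Widenu kitinfit
Momir: *kitenfed > kitemfed > kidemfed > kizemfez  (by nasal place assimilation, intervocalic voicing, unconditioned shift)
*kitenfed is the unique common source.

*kitenfed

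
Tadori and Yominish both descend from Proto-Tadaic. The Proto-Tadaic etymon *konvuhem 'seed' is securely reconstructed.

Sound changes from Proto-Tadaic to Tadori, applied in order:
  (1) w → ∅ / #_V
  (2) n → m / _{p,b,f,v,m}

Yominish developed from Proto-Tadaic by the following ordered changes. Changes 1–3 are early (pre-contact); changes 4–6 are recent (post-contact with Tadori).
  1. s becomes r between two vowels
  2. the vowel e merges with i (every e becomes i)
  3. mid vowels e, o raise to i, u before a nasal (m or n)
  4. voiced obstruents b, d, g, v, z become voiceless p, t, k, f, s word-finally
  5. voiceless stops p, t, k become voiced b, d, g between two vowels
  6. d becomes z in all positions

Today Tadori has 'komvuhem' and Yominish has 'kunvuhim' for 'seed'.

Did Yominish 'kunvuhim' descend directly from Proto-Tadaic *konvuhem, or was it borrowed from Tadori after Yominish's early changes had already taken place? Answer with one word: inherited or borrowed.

inherited

If inherited, *konvuhem would pass through all of Yominish's changes:
Yominish: *konvuhem
  konvuhem (rule 1 does not apply)
  konvuhem → konvuhim   [vowel merger]
  konvuhim → kunvuhim   [pre-nasal raising]
  kunvuhim (rule 4 does not apply)
  kunvuhim (rule 5 does not apply)
  kunvuhim (rule 6 does not apply)
  giving Yominish kunvuhim.
If borrowed from Tadori 'komvuhem' after the early changes, it would undergo only the recent ones:
  rule 4 (final devoicing): no change (komvuhem)
  rule 5 (intervocalic voicing): no change (komvuhem)
  rule 6 (unconditioned shift): no change (komvuhem)
  ⇒ as a loan: komvuhem
Yominish 'kunvuhim' matches the inherited outcome exactly, so it is an inherited cognate, not a loan.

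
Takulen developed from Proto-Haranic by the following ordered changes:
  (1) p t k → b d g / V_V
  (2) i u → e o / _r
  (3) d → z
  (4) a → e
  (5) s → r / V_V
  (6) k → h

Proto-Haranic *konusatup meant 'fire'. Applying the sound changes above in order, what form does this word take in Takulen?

Takulen: *konusatup > konusadup > konusazup > konusezup > konurezup > honurezup  (by intervocalic voicing, unconditioned shift, vowel merger, rhotacism, unconditioned shift)

honurezup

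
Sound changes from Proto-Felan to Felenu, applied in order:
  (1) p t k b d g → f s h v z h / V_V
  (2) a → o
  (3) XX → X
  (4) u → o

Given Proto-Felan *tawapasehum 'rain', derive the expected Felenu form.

Felenu: *tawapasehum
  tawapasehum → tawafasehum   [intervocalic lenition]
  tawafasehum → towofosehum   [vowel merger]
  towofosehum (rule 3 does not apply)
  towofosehum → towofosehom   [vowel merger]
  giving Felenu towofosehom.

towofosehom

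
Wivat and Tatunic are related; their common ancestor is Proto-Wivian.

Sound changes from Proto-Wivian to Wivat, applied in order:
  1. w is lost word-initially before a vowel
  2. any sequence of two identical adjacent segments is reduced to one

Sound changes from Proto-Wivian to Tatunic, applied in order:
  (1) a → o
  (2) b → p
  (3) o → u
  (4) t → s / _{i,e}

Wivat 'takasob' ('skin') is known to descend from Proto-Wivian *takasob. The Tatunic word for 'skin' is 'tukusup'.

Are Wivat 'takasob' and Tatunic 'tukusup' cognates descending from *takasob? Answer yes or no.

yes

Derive the expected Tatunic reflex of *takasob:
Tatunic: start from *takasob.
  rule 1 (vowel merger): takasob → tokosob
  rule 2 (unconditioned shift): tokosob → tokosop
  rule 3 (vowel merger): tokosop → tukusup
  rule 4: no change — tukusup
  ⇒ Tatunic tukusup
Tatunic 'tukusup' matches the regular reflex exactly, so the pair is cognate.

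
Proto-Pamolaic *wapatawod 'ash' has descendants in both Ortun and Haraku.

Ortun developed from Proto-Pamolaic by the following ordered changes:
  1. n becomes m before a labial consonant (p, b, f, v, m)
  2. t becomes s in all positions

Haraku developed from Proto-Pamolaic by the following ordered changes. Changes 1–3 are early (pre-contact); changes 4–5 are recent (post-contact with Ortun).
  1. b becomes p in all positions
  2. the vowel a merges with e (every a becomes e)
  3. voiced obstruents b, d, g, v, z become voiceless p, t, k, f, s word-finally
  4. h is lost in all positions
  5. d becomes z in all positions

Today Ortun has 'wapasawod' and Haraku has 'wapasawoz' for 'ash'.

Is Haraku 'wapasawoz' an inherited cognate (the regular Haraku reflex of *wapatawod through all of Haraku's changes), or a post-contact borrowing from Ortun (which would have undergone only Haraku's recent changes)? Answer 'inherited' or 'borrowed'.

If inherited, *wapatawod would pass through all of Haraku's changes:
Haraku: *wapatawod > wepetewod > wepetewot  (by vowel merger, final devoicing)
If borrowed from Ortun 'wapasawod' after the early changes, it would undergo only the recent ones:
  rule 4 (h-loss): no change (wapasawod)
  rule 5 (unconditioned shift): wapasawod → wapasawoz
  ⇒ as a loan: wapasawoz
Haraku 'wapasawoz' matches the loan outcome 'wapasawoz', not the inherited 'wepetewot' — it skipped the early Haraku changes, so it was borrowed from Ortun.

borrowed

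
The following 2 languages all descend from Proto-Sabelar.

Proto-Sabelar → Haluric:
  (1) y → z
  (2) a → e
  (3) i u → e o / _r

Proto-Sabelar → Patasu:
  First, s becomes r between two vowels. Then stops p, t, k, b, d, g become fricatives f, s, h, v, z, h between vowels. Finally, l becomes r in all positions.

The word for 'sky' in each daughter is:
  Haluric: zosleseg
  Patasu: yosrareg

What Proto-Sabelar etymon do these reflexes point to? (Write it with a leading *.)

*yoslaseg

Position 5: Haluric has e, Patasu has a. Patasu preserves a here (none of its changes turn any other segment into a), so the proto-segment is *a.
Position 6: Haluric has s, Patasu has r. Haluric preserves s here (none of its changes turn any other segment into s), so the proto-segment is *s.
This points to *yoslaseg. Verify forward in each daughter:
Haluric: start from *yoslaseg.
  rule 1 (unconditioned shift): yoslaseg → zoslaseg
  rule 2 (vowel merger): zoslaseg → zosleseg
  rule 3: no change — zosleseg
  ⇒ Haluric zosleseg
Patasu: start from *yoslaseg.
  rule 1 (rhotacism): yoslaseg → yoslareg
  rule 2: no change — yoslareg
  rule 3 (unconditioned shift): yoslareg → yosrareg
  ⇒ Patasu yosrareg
Only *yoslaseg yields all of Haluric zosleseg, Patasu yosrareg.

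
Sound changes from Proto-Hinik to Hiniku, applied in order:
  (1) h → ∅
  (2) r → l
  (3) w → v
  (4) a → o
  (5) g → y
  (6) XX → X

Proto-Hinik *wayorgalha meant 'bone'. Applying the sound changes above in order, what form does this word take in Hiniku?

voyolyolo

Hiniku: *wayorgalha > wayorgala > wayolgala > vayolgala > voyolgolo > voyolyolo  (by h-loss, unconditioned shift, unconditioned shift, vowel merger, unconditioned shift)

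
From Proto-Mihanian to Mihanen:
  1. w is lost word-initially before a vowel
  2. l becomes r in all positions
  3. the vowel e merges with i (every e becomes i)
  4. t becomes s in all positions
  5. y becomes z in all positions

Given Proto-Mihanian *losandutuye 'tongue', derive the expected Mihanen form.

rosandusuzi

Mihanen: start from *losandutuye.
  rule 1: no change — losandutuye
  rule 2 (unconditioned shift): losandutuye → rosandutuye
  rule 3 (vowel merger): rosandutuye → rosandutuyi
  rule 4 (unconditioned shift): rosandutuyi → rosandusuyi
  rule 5 (unconditioned shift): rosandusuyi → rosandusuzi
  ⇒ Mihanen rosandusuzi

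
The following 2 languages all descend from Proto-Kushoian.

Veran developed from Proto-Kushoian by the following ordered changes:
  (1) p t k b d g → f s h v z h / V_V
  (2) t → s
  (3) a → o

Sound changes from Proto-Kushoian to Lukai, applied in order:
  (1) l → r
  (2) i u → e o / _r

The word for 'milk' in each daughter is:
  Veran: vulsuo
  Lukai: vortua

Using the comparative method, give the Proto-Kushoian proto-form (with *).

Position 6: Veran has o, Lukai has a. Lukai preserves a here (none of its changes turn any other segment into a), so the proto-segment is *a.
Position 2: Veran has u, Lukai has o. Veran preserves u here (none of its changes turn any other segment into u), so the proto-segment is *u.
Position 4: Veran has s, Lukai has t. Lukai preserves t here (none of its changes turn any other segment into t), so the proto-segment is *t.
Continuing position by position gives *vultua; check it forward:
Veran: *vultua > vulsua > vulsuo  (by unconditioned shift, vowel merger)
Lukai: *vultua
  vultua → vurtua   [unconditioned shift]
  vurtua → vortua   [pre-rhotic lowering]
  giving Lukai vortua.
*vultua is the unique common source.

*vultua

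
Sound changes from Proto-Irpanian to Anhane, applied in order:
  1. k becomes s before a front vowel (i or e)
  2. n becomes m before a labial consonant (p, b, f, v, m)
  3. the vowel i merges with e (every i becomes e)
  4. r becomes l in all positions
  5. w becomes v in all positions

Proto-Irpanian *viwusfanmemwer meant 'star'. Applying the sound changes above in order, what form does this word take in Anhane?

vevusfammemvel

Anhane: *viwusfanmemwer > viwusfammemwer > vewusfammemwer > vewusfammemwel > vevusfammemvel  (by nasal place assimilation, vowel merger, unconditioned shift, unconditioned shift)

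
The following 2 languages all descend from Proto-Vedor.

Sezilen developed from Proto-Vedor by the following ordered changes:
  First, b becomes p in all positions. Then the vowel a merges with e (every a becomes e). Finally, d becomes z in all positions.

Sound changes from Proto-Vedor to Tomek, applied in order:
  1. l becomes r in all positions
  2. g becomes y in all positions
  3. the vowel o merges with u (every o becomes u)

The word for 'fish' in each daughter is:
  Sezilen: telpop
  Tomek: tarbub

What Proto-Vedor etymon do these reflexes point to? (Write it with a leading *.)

Position 3: Sezilen has l, Tomek has r. Sezilen preserves l here (none of its changes turn any other segment into l), so the proto-segment is *l.
Position 2: Sezilen has e, Tomek has a. Tomek preserves a here (none of its changes turn any other segment into a), so the proto-segment is *a.
Verify the candidate proto-form against each daughter:
Sezilen: start from *talbob.
  rule 1 (unconditioned shift): talbob → talpop
  rule 2 (vowel merger): talpop → telpop
  rule 3: no change — telpop
  ⇒ Sezilen telpop
Tomek: *talbob > tarbob > tarbub  (by unconditioned shift, vowel merger)
Only *talbob yields all of Sezilen telpop, Tomek tarbub.

*talbob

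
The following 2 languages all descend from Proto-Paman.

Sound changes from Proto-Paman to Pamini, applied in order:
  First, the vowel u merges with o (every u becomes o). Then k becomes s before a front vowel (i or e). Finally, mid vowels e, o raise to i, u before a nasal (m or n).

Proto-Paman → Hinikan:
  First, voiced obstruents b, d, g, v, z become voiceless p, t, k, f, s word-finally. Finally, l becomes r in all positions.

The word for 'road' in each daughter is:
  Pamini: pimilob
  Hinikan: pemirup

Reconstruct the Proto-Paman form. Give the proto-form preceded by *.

*pemilub

Position 7: Pamini has b, Hinikan has p. Pamini preserves b here (none of its changes turn any other segment into b), so the proto-segment is *b.
Position 5: Pamini has l, Hinikan has r. Pamini preserves l here (none of its changes turn any other segment into l), so the proto-segment is *l.
Position 2: Pamini has i, Hinikan has e. Hinikan preserves e here (none of its changes turn any other segment into e), so the proto-segment is *e.
Continuing position by position gives *pemilub; check it forward:
Pamini: *pemilub > pemilob > pimilob  (by vowel merger, pre-nasal raising)
Hinikan: start from *pemilub.
  rule 1 (final devoicing): pemilub → pemilup
  rule 2 (unconditioned shift): pemilup → pemirup
  ⇒ Hinikan pemirup
*pemilub is the unique common source.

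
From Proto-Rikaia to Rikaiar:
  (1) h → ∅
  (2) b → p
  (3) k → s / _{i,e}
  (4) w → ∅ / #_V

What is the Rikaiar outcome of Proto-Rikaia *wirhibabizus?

iripapizus

Rikaiar: start from *wirhibabizus.
  rule 1 (h-loss): wirhibabizus → wiribabizus
  rule 2 (unconditioned shift): wiribabizus → wiripapizus
  rule 3: no change — wiripapizus
  rule 4 (glide loss): wiripapizus → iripapizus
  ⇒ Rikaiar iripapizus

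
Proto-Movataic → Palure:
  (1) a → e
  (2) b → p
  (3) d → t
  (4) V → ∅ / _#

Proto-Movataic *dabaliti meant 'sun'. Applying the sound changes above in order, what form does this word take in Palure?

Palure: *dabaliti
  dabaliti → debeliti   [vowel merger]
  debeliti → depeliti   [unconditioned shift]
  depeliti → tepeliti   [unconditioned shift]
  tepeliti → tepelit   [apocope]
  giving Palure tepelit.

tepelit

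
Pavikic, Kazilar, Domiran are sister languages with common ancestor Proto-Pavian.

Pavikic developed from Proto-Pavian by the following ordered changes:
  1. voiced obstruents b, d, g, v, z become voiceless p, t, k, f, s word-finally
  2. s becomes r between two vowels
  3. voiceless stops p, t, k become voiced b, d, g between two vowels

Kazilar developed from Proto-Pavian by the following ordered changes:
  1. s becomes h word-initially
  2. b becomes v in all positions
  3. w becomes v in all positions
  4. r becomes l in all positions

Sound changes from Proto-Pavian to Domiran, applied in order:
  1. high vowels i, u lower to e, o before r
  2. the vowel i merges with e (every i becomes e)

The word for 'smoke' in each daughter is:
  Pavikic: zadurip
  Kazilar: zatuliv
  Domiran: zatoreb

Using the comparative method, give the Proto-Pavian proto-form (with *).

Position 6: Pavikic has i, Kazilar has i, Domiran has e. Pavikic preserves i here (none of its changes turn any other segment into i), so the proto-segment is *i.
Position 5: Pavikic has r, Kazilar has l, Domiran has r. Domiran preserves r here (none of its changes turn any other segment into r), so the proto-segment is *r.
Continuing position by position gives *zaturib; check it forward:
Pavikic: start from *zaturib.
  rule 1 (final devoicing): zaturib → zaturip
  rule 2: no change — zaturip
  rule 3 (intervocalic voicing): zaturip → zadurip
  ⇒ Pavikic zadurip
Kazilar: *zaturib
  zaturib (rule 1 does not apply)
  zaturib → zaturiv   [unconditioned shift]
  zaturiv (rule 3 does not apply)
  zaturiv → zatuliv   [unconditioned shift]
  giving Kazilar zatuliv.
Domiran: *zaturib > zatorib > zatoreb  (by pre-rhotic lowering, vowel merger)
No other proto-form is consistent with every reflex, so the reconstruction is *zaturib.

*zaturib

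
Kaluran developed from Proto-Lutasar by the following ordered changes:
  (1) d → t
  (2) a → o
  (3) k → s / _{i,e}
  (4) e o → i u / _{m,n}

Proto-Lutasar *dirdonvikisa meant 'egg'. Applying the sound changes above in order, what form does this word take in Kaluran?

tirtunvisiso

Kaluran: *dirdonvikisa > tirtonvikisa > tirtonvikiso > tirtonvisiso > tirtunvisiso  (by unconditioned shift, vowel merger, palatalisation, pre-nasal raising)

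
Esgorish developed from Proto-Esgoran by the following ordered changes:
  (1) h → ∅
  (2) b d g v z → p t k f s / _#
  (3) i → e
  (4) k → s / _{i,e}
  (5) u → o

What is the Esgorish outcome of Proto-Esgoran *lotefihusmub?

Esgorish: *lotefihusmub
  lotefihusmub → lotefiusmub   [h-loss]
  lotefiusmub → lotefiusmup   [final devoicing]
  lotefiusmup → lotefeusmup   [vowel merger]
  lotefeusmup (rule 4 does not apply)
  lotefeusmup → lotefeosmop   [vowel merger]
  giving Esgorish lotefeosmop.

lotefeosmop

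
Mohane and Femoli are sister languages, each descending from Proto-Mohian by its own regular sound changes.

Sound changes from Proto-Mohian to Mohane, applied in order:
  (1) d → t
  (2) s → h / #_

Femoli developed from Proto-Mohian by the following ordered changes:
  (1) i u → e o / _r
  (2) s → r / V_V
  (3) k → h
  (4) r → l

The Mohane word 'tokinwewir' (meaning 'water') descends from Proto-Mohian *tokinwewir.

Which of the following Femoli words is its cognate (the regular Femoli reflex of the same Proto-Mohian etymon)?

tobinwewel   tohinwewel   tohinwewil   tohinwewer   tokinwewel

Femoli: *tokinwewir
  tokinwewir → tokinwewer   [pre-rhotic lowering]
  tokinwewer (rule 2 does not apply)
  tokinwewer → tohinwewer   [unconditioned shift]
  tohinwewer → tohinwewel   [unconditioned shift]
  giving Femoli tohinwewel.

tohinwewel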